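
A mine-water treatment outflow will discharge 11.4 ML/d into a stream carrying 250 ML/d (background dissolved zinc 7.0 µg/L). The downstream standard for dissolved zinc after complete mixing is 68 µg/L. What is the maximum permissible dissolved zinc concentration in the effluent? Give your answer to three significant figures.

At the limit, (Qr·Cr + Qe·Cₑ)/(Qr + Qe) = 68:
Cₑ = (261.4·68 − 250.0·7.000) / 11.40 = 1406 µg/L.

1410 µg/L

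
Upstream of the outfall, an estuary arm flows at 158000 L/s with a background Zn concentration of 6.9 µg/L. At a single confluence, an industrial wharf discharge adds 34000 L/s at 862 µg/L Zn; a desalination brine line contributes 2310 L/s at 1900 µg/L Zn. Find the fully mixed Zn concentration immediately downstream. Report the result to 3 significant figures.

179 µg/L

Mass balance: C = (158000·6.900 + 34000·862.0 + 2310·1900) / 194300 = 34790000/194300 = 179.0 µg/L.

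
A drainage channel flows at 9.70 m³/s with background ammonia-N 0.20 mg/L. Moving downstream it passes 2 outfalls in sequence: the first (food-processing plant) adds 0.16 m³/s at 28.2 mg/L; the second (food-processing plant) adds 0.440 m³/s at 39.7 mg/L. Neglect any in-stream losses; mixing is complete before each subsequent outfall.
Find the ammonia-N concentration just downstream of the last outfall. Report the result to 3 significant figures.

2.32 mg/L

Outfall 1: combined Q = 9.860 m³/s; C = (9.700·0.2000 + 0.1600·28.20)/9.860 = 0.6544 mg/L.
Outfall 2: combined Q = 10.30 m³/s; C = (9.860·0.6544 + 0.4400·39.70)/10.30 = 2.322 mg/L.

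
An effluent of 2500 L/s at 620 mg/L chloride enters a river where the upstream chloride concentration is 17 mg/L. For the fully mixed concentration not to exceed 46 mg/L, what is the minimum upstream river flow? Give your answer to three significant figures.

49500 L/s

Set C_mix = 46: (Q·17.00 + 2500·620.0) / (Q + 2500) = 46
→ Q = 2500·(620.0 − 46)/(46 − 17.00) = 49480 L/s.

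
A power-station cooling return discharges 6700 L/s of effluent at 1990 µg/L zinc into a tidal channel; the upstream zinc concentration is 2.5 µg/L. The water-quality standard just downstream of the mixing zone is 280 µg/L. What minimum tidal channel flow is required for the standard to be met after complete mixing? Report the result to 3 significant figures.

41300 L/s

Set C_mix = 280: (Q·2.500 + 6700·1990) / (Q + 6700) = 280
→ Q = 6700·(1990 − 280)/(280 − 2.500) = 41290 L/s.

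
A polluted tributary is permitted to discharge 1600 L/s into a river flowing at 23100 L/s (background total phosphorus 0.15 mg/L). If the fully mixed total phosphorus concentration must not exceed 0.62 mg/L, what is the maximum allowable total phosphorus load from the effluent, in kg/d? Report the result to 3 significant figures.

1020 kg/d

Mass balance at the limit: 23100·0.1500 + 1600·Cₑ = 24700·0.62 → Cₑ = 7.406 mg/L.
1600 L/s = 1.600 m³/s. Load = 1.600 m³/s × 7.406 g/m³ × 86 400 s/d = 1024 kg/d.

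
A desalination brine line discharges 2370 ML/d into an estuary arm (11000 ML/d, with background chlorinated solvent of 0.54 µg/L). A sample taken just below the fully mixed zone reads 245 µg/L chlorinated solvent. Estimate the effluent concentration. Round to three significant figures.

1380 µg/L

Mass balance: 11000·0.5400 + 2370·Cₑ = 13370·245.0
→ Cₑ = (13370·245.0 − 11000·0.5400) / 2370 = 1380 µg/L.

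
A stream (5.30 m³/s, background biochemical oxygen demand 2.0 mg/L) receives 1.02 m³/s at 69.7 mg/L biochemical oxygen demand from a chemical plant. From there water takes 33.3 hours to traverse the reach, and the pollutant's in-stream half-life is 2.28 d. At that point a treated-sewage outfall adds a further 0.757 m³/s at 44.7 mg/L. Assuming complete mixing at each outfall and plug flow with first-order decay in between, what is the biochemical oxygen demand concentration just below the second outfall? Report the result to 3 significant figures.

Flow-weighted average: C = (5.300·2.000 + 1.020·69.70) / 6.320 = 81.69/6.320 = 12.93 mg/L; combined flow 6.320 m³/s.
Half-life 2.28 d → k = ln 2 / 2.28 = 0.3040 d⁻¹.
Applying C = C₀e^(−kt): 12.93 × 0.6559 = 8.478 mg/L.
At the second outfall, C = (6.320·8.478 + 0.7570·44.70) / (6.320 + 0.7570) = 12.35 mg/L.

12.4 mg/L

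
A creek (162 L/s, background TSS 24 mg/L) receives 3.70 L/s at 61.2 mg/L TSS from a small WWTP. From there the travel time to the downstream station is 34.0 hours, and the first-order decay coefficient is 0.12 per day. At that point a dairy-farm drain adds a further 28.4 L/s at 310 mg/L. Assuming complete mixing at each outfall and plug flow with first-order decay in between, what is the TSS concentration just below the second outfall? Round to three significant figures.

Conservation of mass: C = (162.0·24.00 + 3.700·61.20) / 165.7 = 4114/165.7 = 24.83 mg/L; combined flow 165.7 L/s.
Applying C = C₀e^(−kt): 24.83 × 0.8437 = 20.95 mg/L.
Second outfall: C = (165.7·20.95 + 28.40·310.0)/194.1 = 63.24 mg/L.

63.2 mg/L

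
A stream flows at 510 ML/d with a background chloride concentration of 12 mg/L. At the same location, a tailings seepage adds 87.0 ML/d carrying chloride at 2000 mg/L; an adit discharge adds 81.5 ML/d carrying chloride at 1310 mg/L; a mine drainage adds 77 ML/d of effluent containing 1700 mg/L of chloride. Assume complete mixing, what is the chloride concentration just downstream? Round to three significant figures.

553 mg/L

Mass balance: C = (510.0·12.00 + 87.00·2000 + 81.50·1310 + 77.00·1700) / 755.5 = 417800/755.5 = 553.0 mg/L.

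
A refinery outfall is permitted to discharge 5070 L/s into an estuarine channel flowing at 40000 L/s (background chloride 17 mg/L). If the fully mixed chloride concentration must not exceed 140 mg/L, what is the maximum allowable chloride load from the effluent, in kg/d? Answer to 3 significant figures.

Mass balance at the limit: 40000·17.00 + 5070·Cₑ = 45070·140 → Cₑ = 1110 mg/L.
5070 L/s = 5.070 m³/s. Load = 5.070 m³/s × 1110 g/m³ × 86 400 s/d = 486400 kg/d.

486000 kg/d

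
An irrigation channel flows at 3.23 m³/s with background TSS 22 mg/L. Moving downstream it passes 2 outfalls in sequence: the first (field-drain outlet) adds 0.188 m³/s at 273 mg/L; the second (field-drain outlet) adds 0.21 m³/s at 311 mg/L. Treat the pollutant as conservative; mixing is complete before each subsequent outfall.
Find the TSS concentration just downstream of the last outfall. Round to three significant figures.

51.7 mg/L

Below outfall 1: Q → 3.418 m³/s, C = (3.230·22.00 + 0.1880·273.0)/3.418 = 35.81 mg/L.
Below outfall 2: Q → 3.628 m³/s, C = (3.418·35.81 + 0.2100·311.0)/3.628 = 51.73 mg/L.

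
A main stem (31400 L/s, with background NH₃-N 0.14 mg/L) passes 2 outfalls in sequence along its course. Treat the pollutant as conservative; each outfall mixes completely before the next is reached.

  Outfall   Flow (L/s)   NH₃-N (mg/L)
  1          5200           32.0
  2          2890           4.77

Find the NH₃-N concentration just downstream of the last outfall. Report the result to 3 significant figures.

Below outfall 1: Q → 36600 L/s, C = (31400·0.1400 + 5200·32.00)/36600 = 4.667 mg/L.
Below outfall 2: Q → 39490 L/s, C = (36600·4.667 + 2890·4.770)/39490 = 4.674 mg/L.

4.67 mg/L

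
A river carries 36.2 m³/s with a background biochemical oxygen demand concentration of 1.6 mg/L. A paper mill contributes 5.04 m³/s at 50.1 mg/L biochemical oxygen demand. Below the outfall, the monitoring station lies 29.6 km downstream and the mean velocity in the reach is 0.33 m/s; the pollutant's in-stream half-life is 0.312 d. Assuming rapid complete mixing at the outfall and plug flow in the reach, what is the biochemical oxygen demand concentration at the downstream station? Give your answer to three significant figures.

After mixing, C = (36.20·1.600 + 5.040·50.10) / 41.24 = 310.4/41.24 = 7.527 mg/L.
Travel time t = 29.6·1000 / 0.33 = 89700 s = 24.92 h.
Half-life 0.312 d → k = ln 2 / 0.312 = 2.222 d⁻¹.
Applying C = C₀e^(−kt): 7.527 × 0.09962 = 0.7499 mg/L.

0.750 mg/L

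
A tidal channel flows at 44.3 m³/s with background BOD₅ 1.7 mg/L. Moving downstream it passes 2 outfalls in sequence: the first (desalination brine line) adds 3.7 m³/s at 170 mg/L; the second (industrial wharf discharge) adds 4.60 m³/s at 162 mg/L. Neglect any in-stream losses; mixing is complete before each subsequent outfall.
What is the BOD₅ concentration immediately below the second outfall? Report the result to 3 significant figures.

27.6 mg/L

Below outfall 1: Q → 48.00 m³/s, C = (44.30·1.700 + 3.700·170.0)/48.00 = 14.67 mg/L.
Below outfall 2: Q → 52.60 m³/s, C = (48.00·14.67 + 4.600·162.0)/52.60 = 27.56 mg/L.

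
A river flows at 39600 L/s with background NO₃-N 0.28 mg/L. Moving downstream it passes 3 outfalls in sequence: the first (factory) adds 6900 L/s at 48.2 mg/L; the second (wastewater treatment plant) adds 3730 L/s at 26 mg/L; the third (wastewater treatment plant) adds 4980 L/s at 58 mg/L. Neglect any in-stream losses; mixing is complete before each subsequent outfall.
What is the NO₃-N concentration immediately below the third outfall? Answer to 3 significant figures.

13.2 mg/L

Outfall 1: combined Q = 46500 L/s; C = (39600·0.2800 + 6900·48.20)/46500 = 7.391 mg/L.
Outfall 2: combined Q = 50230 L/s; C = (46500·7.391 + 3730·26.00)/50230 = 8.773 mg/L.
Outfall 3: combined Q = 55210 L/s; C = (50230·8.773 + 4980·58.00)/55210 = 13.21 mg/L.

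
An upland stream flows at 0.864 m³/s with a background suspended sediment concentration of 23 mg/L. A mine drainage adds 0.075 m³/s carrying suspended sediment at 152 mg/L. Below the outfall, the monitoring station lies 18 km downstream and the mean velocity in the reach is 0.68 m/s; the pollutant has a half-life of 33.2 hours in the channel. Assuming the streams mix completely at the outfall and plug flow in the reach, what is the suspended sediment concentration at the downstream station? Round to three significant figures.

Flow-weighted average: C = (0.8640·23.00 + 0.07500·152.0) / 0.9390 = 31.27/0.9390 = 33.30 mg/L.
Travel time t = 18·1000 / 0.68 = 26470 s = 7.353 h.
Half-life 33.2 h → k = ln 2 / 33.2 = 0.02088 h⁻¹ = 0.5011 d⁻¹.
First-order decay: C = 33.30·exp(−k·t) = 33.30·0.8577 = 28.56 mg/L.

28.6 mg/L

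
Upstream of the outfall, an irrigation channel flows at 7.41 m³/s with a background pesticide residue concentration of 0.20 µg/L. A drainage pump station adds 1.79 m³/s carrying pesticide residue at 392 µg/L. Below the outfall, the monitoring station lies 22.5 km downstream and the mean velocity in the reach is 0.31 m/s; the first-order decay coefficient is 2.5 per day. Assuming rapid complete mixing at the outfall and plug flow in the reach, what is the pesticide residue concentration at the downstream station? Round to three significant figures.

After mixing, C = (7.410·0.2000 + 1.790·392.0) / 9.200 = 703.2/9.200 = 76.43 µg/L.
Travel time t = 22.5·1000 / 0.31 = 72580 s = 20.16 h.
First-order decay: C = 76.43·exp(−k·t) = 76.43·0.1224 = 9.358 µg/L.

9.36 µg/L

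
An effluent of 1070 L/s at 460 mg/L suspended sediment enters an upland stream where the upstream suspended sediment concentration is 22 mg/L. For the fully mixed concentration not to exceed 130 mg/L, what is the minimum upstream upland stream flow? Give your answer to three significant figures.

Set C_mix = 130: (Q·22.00 + 1070·460.0) / (Q + 1070) = 130
→ Q = 1070·(460.0 − 130)/(130 − 22.00) = 3269 L/s.

3270 L/s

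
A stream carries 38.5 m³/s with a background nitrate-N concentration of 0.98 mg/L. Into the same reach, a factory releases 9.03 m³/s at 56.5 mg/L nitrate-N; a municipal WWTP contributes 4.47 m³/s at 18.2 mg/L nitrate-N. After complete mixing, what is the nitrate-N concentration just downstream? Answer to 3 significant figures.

12.1 mg/L

Mass balance: C = (38.50·0.9800 + 9.030·56.50 + 4.470·18.20) / 52.00 = 629.3/52.00 = 12.10 mg/L.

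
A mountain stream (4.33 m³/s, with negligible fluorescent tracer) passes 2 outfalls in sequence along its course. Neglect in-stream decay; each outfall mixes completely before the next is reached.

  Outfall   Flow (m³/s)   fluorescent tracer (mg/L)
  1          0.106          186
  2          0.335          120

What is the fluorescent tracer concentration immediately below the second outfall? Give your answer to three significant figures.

Below outfall 1: Q → 4.436 m³/s, C = (4.330·0 + 0.1060·186.0)/4.436 = 4.445 mg/L.
Below outfall 2: Q → 4.771 m³/s, C = (4.436·4.445 + 0.3350·120.0)/4.771 = 12.56 mg/L.

12.6 mg/L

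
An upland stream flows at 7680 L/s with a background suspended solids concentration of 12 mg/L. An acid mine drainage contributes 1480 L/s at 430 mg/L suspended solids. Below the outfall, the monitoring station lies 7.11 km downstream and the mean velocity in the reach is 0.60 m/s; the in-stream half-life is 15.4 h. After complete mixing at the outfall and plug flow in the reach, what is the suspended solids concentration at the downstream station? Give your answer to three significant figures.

Conservation of mass: C = (7680·12.00 + 1480·430.0) / 9160 = 728600/9160 = 79.54 mg/L.
Travel time t = 7.11·1000 / 0.60 = 11850 s = 3.292 h.
Half-life 15.4 h → k = ln 2 / 15.4 = 0.04501 h⁻¹ = 1.080 d⁻¹.
First-order decay: C = 79.54·exp(−k·t) = 79.54·0.8623 = 68.58 mg/L.

68.6 mg/L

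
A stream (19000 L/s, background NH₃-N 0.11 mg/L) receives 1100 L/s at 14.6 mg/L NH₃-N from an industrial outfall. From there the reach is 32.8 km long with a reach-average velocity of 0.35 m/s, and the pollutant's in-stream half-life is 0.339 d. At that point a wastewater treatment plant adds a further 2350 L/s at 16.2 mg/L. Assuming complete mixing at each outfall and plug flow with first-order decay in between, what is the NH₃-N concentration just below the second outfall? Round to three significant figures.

1.78 mg/L

Mixed concentration C = ΣQC/ΣQ = (19000·0.1100 + 1100·14.60) / 20100 = 18150/20100 = 0.9030 mg/L; combined flow 20100 L/s.
Travel time t = 32.8·1000 / 0.35 = 93710 s = 26.03 h.
Half-life 0.339 d → k = ln 2 / 0.339 = 2.045 d⁻¹.
First-order decay: C = 0.9030·exp(−k·t) = 0.9030·0.1089 = 0.09829 mg/L.
At the second outfall, C = (20100·0.09829 + 2350·16.20) / (20100 + 2350) = 1.784 mg/L.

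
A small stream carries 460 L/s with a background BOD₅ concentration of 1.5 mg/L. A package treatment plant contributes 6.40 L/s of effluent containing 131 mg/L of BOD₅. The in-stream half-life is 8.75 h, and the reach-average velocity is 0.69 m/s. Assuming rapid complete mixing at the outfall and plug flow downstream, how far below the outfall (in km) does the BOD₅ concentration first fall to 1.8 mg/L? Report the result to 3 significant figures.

Flow-weighted average: C = (460.0·1.500 + 6.400·131.0) / 466.4 = 1528/466.4 = 3.277 mg/L.
Half-life 8.75 h → k = ln 2 / 8.75 = 0.07922 h⁻¹ = 1.901 d⁻¹.
Set 3.277·exp(−k·t) = 1.8 → t = ln(3.277/1.8)/k = 27230 s = 7.563 h.
Distance = v·t = 0.69·27230 = 18790 m = 18.79 km.

18.8 km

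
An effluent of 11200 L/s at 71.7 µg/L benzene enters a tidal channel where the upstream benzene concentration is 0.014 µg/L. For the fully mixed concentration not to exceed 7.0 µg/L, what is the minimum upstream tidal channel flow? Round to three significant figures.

Set C_mix = 7.0: (Q·0.01400 + 11200·71.70) / (Q + 11200) = 7.0
→ Q = 11200·(71.70 − 7.0)/(7.0 − 0.01400) = 103700 L/s.

104000 L/s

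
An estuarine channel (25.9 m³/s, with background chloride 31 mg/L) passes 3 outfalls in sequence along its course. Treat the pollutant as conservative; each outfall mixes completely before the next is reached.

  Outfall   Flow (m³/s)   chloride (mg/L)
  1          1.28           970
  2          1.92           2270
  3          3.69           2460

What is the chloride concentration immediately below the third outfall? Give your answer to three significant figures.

472 mg/L

Outfall 1: combined Q = 27.18 m³/s; C = (25.90·31.00 + 1.280·970.0)/27.18 = 75.22 mg/L.
Outfall 2: combined Q = 29.10 m³/s; C = (27.18·75.22 + 1.920·2270)/29.10 = 220.0 mg/L.
Outfall 3: combined Q = 32.79 m³/s; C = (29.10·220.0 + 3.690·2460)/32.79 = 472.1 mg/L.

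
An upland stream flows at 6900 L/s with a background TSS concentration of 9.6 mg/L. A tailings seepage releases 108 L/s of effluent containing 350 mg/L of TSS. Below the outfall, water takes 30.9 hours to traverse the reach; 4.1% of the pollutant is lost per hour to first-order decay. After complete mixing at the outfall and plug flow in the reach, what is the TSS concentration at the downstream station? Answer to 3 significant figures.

4.07 mg/L

After mixing, C = (6900·9.600 + 108.0·350.0) / 7008 = 104000/7008 = 14.85 mg/L.
4.1%/h lost → k = −ln(1 − 0.041) = 0.04186 h⁻¹.
First-order decay: C = 14.85·exp(−k·t) = 14.85·0.2743 = 4.072 mg/L.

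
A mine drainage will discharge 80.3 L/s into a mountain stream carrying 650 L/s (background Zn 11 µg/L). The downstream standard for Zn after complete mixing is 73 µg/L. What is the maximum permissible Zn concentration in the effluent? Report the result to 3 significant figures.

575 µg/L

At the limit, (Qr·Cr + Qe·Cₑ)/(Qr + Qe) = 73:
Cₑ = (730.3·73 − 650.0·11.00) / 80.30 = 574.9 µg/L.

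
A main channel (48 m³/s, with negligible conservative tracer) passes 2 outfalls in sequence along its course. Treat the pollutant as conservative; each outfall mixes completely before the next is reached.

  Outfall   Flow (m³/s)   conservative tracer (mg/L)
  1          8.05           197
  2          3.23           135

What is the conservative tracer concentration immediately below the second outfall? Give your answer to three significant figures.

34.1 mg/L

Outfall 1: combined Q = 56.05 m³/s; C = (48.00·0 + 8.050·197.0)/56.05 = 28.29 mg/L.
Outfall 2: combined Q = 59.28 m³/s; C = (56.05·28.29 + 3.230·135.0)/59.28 = 34.11 mg/L.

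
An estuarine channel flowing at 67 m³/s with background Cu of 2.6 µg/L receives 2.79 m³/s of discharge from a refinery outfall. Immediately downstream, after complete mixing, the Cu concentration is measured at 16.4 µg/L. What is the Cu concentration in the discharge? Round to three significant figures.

Mass balance: 67.00·2.600 + 2.790·Cₑ = 69.79·16.40
→ Cₑ = (69.79·16.40 − 67.00·2.600) / 2.790 = 347.8 µg/L.

348 µg/L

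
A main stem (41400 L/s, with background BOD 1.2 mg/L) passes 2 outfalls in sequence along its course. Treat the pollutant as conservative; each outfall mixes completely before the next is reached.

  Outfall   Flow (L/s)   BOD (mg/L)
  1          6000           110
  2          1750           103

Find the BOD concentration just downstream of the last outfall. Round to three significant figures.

Outfall 1: combined Q = 47400 L/s; C = (41400·1.200 + 6000·110.0)/47400 = 14.97 mg/L.
Outfall 2: combined Q = 49150 L/s; C = (47400·14.97 + 1750·103.0)/49150 = 18.11 mg/L.

18.1 mg/L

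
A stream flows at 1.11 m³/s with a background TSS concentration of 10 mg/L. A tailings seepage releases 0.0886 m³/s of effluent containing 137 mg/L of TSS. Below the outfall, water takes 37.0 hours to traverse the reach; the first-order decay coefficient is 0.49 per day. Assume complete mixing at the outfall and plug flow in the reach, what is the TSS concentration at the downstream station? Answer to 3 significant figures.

9.11 mg/L

Mixed concentration C = ΣQC/ΣQ = (1.110·10.00 + 0.08860·137.0) / 1.199 = 23.24/1.199 = 19.39 mg/L.
Applying C = C₀e^(−kt): 19.39 × 0.4698 = 9.109 mg/L.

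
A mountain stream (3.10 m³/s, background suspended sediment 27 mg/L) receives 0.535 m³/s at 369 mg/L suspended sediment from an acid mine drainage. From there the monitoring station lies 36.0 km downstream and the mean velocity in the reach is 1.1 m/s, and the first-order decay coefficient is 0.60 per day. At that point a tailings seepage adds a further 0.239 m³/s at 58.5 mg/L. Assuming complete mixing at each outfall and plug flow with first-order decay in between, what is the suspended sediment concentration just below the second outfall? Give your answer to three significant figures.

After mixing, C = (3.100·27.00 + 0.5350·369.0) / 3.635 = 281.1/3.635 = 77.34 mg/L; combined flow 3.635 m³/s.
Travel time t = 36.0·1000 / 1.1 = 32730 s = 9.091 h.
First-order decay: C = 77.34·exp(−k·t) = 77.34·0.7967 = 61.61 mg/L.
Second outfall: C = (3.635·61.61 + 0.2390·58.50)/3.874 = 61.42 mg/L.

61.4 mg/L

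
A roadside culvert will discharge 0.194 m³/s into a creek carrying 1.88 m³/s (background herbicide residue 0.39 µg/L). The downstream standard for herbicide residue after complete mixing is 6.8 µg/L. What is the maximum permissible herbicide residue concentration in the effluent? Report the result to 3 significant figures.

68.9 µg/L

At the limit, (Qr·Cr + Qe·Cₑ)/(Qr + Qe) = 6.8:
Cₑ = (2.074·6.8 − 1.880·0.3900) / 0.1940 = 68.92 µg/L.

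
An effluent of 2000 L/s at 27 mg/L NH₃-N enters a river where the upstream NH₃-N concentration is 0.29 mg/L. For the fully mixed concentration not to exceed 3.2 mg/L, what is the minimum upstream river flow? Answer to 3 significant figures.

Set C_mix = 3.2: (Q·0.2900 + 2000·27.00) / (Q + 2000) = 3.2
→ Q = 2000·(27.00 − 3.2)/(3.2 − 0.2900) = 16360 L/s.

16400 L/s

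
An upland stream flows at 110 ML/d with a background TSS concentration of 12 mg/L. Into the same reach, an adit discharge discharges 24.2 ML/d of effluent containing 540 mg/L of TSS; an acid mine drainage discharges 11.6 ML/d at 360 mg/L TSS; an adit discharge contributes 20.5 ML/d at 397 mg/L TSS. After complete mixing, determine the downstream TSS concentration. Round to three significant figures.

Conservation of mass: C = (110.0·12.00 + 24.20·540.0 + 11.60·360.0 + 20.50·397.0) / 166.3 = 26700/166.3 = 160.6 mg/L.

161 mg/L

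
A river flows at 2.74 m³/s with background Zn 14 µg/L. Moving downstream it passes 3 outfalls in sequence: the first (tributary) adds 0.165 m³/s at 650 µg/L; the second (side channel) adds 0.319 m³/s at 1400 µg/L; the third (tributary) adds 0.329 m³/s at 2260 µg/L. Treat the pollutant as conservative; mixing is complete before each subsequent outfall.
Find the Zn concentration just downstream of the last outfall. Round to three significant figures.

Below outfall 1: Q → 2.905 m³/s, C = (2.740·14.00 + 0.1650·650.0)/2.905 = 50.12 µg/L.
Below outfall 2: Q → 3.224 m³/s, C = (2.905·50.12 + 0.3190·1400)/3.224 = 183.7 µg/L.
Below outfall 3: Q → 3.553 m³/s, C = (3.224·183.7 + 0.3290·2260)/3.553 = 375.9 µg/L.

376 µg/L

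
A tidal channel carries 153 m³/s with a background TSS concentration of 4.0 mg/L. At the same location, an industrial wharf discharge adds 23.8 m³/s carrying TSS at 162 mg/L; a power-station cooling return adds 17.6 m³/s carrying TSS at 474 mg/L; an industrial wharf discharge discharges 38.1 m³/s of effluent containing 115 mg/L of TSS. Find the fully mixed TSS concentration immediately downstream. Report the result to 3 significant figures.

Conservation of mass: C = (153.0·4.000 + 23.80·162.0 + 17.60·474.0 + 38.10·115.0) / 232.5 = 17190/232.5 = 73.94 mg/L.

73.9 mg/L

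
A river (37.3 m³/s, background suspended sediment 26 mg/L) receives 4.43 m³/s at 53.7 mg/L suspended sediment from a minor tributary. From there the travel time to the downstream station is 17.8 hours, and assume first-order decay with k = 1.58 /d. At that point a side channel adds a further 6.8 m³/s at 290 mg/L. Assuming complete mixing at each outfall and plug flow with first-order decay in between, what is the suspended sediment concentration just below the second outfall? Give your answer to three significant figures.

Mass balance: C = (37.30·26.00 + 4.430·53.70) / 41.73 = 1208/41.73 = 28.94 mg/L; combined flow 41.73 m³/s.
Applying C = C₀e^(−kt): 28.94 × 0.3098 = 8.966 mg/L.
Second outfall: C = (41.73·8.966 + 6.800·290.0)/48.53 = 48.34 mg/L.

48.3 mg/L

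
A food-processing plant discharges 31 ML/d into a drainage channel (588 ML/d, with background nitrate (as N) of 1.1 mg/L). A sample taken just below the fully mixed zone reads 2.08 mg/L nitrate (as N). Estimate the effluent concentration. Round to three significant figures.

20.7 mg/L

Mass balance: 588.0·1.100 + 31.00·Cₑ = 619.0·2.080
→ Cₑ = (619.0·2.080 − 588.0·1.100) / 31.00 = 20.67 mg/L.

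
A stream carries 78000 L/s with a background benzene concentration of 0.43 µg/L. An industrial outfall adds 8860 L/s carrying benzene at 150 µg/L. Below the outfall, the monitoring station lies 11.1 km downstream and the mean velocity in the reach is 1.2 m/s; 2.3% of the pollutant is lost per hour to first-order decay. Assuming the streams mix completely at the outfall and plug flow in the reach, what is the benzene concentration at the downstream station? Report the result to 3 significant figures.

Conservation of mass: C = (78000·0.4300 + 8860·150.0) / 86860 = 1363000/86860 = 15.69 µg/L.
Travel time t = 11.1·1000 / 1.2 = 9250 s = 2.569 h.
2.3%/h lost → k = −ln(1 − 0.023) = 0.02327 h⁻¹.
Decay over the reach: 15.69·exp(−kt) = 15.69·0.9420 = 14.78 µg/L.

14.8 µg/L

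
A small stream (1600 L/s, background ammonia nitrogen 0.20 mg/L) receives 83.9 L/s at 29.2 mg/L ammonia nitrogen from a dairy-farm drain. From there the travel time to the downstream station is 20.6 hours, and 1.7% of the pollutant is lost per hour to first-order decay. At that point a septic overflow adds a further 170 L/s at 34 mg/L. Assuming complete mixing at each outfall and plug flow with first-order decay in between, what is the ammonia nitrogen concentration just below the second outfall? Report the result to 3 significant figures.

4.17 mg/L

Flow-weighted average: C = (1600·0.2000 + 83.90·29.20) / 1684 = 2770/1684 = 1.645 mg/L; combined flow 1684 L/s.
1.7%/h lost → k = −ln(1 − 0.017) = 0.01715 h⁻¹.
First-order decay: C = 1.645·exp(−k·t) = 1.645·0.7024 = 1.155 mg/L.
At the second outfall, C = (1684·1.155 + 170.0·34.00) / (1684 + 170.0) = 4.167 mg/L.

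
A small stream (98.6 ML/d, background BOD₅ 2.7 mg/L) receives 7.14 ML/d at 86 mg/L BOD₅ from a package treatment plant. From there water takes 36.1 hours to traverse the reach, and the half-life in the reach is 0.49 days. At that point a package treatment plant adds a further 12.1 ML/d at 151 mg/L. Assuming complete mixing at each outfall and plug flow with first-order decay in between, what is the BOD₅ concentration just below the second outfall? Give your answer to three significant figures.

16.4 mg/L

Conservation of mass: C = (98.60·2.700 + 7.140·86.00) / 105.7 = 880.3/105.7 = 8.325 mg/L; combined flow 105.7 ML/d.
Half-life 0.49 d → k = ln 2 / 0.49 = 1.415 d⁻¹.
After decay, C = 8.325 × e^(−kt) = 8.325 × 0.1191 = 0.9915 mg/L.
At the second outfall, C = (105.7·0.9915 + 12.10·151.0) / (105.7 + 12.10) = 16.39 mg/L.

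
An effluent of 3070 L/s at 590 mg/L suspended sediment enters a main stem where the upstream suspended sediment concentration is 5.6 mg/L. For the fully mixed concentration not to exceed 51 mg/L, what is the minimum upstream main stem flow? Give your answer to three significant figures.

36400 L/s

Set C_mix = 51: (Q·5.600 + 3070·590.0) / (Q + 3070) = 51
→ Q = 3070·(590.0 − 51)/(51 − 5.600) = 36450 L/s.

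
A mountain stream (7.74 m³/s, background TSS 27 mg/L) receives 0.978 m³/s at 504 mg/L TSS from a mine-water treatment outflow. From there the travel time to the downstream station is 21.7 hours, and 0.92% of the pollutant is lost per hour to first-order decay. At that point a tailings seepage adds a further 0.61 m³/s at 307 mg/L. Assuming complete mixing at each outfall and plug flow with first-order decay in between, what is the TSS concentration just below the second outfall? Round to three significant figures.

81.6 mg/L

Conservation of mass: C = (7.740·27.00 + 0.9780·504.0) / 8.718 = 701.9/8.718 = 80.51 mg/L; combined flow 8.718 m³/s.
0.92%/h lost → k = −ln(1 − 0.0092) = 0.009243 h⁻¹.
First-order decay: C = 80.51·exp(−k·t) = 80.51·0.8183 = 65.88 mg/L.
At the second outfall, C = (8.718·65.88 + 0.6100·307.0) / (8.718 + 0.6100) = 81.65 mg/L.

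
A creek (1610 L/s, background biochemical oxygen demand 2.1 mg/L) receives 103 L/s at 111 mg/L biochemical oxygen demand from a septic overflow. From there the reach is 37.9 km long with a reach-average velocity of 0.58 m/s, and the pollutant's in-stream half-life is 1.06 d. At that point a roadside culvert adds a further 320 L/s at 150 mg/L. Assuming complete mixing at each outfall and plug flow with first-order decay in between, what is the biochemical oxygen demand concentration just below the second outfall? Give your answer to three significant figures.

Mixed concentration C = ΣQC/ΣQ = (1610·2.100 + 103.0·111.0) / 1713 = 14810/1713 = 8.648 mg/L; combined flow 1713 L/s.
Travel time t = 37.9·1000 / 0.58 = 65340 s = 18.15 h.
Half-life 1.06 d → k = ln 2 / 1.06 = 0.6539 d⁻¹.
Applying C = C₀e^(−kt): 8.648 × 0.6098 = 5.274 mg/L.
Second outfall: C = (1713·5.274 + 320.0·150.0)/2033 = 28.05 mg/L.

28.1 mg/L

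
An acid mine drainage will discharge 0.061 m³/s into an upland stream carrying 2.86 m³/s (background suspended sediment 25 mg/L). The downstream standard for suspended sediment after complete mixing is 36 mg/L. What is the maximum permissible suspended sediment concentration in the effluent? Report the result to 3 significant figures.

At the limit, (Qr·Cr + Qe·Cₑ)/(Qr + Qe) = 36:
Cₑ = (2.921·36 − 2.860·25.00) / 0.06100 = 551.7 mg/L.

552 mg/L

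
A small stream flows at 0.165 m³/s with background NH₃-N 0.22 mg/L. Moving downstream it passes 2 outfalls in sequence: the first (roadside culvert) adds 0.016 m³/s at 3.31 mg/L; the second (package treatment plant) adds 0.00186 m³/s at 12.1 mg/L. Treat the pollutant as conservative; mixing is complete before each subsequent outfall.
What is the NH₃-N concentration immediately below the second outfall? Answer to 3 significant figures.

After outfall 1: Q = 0.1650 + 0.01600 = 0.1810 m³/s; C = (0.1650·0.2200 + 0.01600·3.310)/0.1810 = 0.4931 mg/L.
After outfall 2: Q = 0.1810 + 0.001860 = 0.1829 m³/s; C = (0.1810·0.4931 + 0.001860·12.10)/0.1829 = 0.6112 mg/L.

0.611 mg/L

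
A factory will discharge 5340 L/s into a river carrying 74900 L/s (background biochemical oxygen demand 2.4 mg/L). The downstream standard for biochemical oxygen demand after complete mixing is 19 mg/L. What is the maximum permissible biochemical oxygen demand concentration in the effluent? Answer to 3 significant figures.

At the limit, (Qr·Cr + Qe·Cₑ)/(Qr + Qe) = 19:
Cₑ = (80240·19 − 74900·2.400) / 5340 = 251.8 mg/L.

252 mg/L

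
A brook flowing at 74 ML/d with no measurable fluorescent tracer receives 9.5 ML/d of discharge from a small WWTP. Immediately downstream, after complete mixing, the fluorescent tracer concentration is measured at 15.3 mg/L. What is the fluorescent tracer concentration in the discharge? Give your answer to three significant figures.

134 mg/L

Mass balance: 74.00·0 + 9.500·Cₑ = 83.50·15.30
→ Cₑ = (83.50·15.30 − 74.00·0) / 9.500 = 134.5 mg/L.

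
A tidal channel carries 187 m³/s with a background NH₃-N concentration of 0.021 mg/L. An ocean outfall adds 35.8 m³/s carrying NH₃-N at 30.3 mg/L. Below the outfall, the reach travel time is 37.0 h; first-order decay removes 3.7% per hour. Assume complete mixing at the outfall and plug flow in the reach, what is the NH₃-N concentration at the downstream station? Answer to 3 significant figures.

1.21 mg/L

Conservation of mass: C = (187.0·0.02100 + 35.80·30.30) / 222.8 = 1089/222.8 = 4.886 mg/L.
3.7%/h lost → k = −ln(1 − 0.037) = 0.03770 h⁻¹.
After decay, C = 4.886 × e^(−kt) = 4.886 × 0.2478 = 1.211 mg/L.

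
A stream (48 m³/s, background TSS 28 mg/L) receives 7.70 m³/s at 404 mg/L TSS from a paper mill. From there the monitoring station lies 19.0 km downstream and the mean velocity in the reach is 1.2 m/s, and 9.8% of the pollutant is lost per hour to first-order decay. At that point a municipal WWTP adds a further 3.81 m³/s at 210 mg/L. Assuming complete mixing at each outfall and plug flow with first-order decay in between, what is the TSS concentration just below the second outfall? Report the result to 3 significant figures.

61.0 mg/L

Mixed concentration C = ΣQC/ΣQ = (48.00·28.00 + 7.700·404.0) / 55.70 = 4455/55.70 = 79.98 mg/L; combined flow 55.70 m³/s.
Travel time t = 19.0·1000 / 1.2 = 15830 s = 4.398 h.
9.8%/h lost → k = −ln(1 − 0.098) = 0.1031 h⁻¹.
Decay over the reach: 79.98·exp(−kt) = 79.98·0.6353 = 50.81 mg/L.
Second outfall: C = (55.70·50.81 + 3.810·210.0)/59.51 = 61.00 mg/L.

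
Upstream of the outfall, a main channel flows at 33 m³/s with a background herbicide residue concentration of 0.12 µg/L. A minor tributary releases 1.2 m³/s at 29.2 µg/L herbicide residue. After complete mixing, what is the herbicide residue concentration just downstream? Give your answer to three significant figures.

1.14 µg/L

After mixing, C = (33.00·0.1200 + 1.200·29.20) / 34.20 = 39.00/34.20 = 1.140 µg/L.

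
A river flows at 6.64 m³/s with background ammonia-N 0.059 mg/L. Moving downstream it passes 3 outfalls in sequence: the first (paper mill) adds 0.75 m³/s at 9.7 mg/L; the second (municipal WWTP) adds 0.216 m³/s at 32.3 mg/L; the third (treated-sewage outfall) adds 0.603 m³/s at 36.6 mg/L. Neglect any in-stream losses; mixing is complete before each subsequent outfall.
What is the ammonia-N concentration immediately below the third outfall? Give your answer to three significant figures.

4.47 mg/L

After outfall 1: Q = 6.640 + 0.7500 = 7.390 m³/s; C = (6.640·0.05900 + 0.7500·9.700)/7.390 = 1.037 mg/L.
After outfall 2: Q = 7.390 + 0.2160 = 7.606 m³/s; C = (7.390·1.037 + 0.2160·32.30)/7.606 = 1.925 mg/L.
After outfall 3: Q = 7.606 + 0.6030 = 8.209 m³/s; C = (7.606·1.925 + 0.6030·36.60)/8.209 = 4.472 mg/L.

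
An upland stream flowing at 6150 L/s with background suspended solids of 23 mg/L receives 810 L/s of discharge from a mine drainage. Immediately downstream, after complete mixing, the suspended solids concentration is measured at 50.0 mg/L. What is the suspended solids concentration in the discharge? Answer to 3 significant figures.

Mass balance: 6150·23.00 + 810.0·Cₑ = 6960·50.00
→ Cₑ = (6960·50.00 − 6150·23.00) / 810.0 = 255.0 mg/L.

255 mg/L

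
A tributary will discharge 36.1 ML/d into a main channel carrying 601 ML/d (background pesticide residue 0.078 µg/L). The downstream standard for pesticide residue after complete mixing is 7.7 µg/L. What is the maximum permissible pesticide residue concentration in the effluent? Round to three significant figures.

At the limit, (Qr·Cr + Qe·Cₑ)/(Qr + Qe) = 7.7:
Cₑ = (637.1·7.7 − 601.0·0.07800) / 36.10 = 134.6 µg/L.

135 µg/L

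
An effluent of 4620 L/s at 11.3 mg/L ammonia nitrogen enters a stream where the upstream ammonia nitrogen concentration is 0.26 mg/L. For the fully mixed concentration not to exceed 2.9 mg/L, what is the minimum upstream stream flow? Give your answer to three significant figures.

14700 L/s

Set C_mix = 2.9: (Q·0.2600 + 4620·11.30) / (Q + 4620) = 2.9
→ Q = 4620·(11.30 − 2.9)/(2.9 − 0.2600) = 14700 L/s.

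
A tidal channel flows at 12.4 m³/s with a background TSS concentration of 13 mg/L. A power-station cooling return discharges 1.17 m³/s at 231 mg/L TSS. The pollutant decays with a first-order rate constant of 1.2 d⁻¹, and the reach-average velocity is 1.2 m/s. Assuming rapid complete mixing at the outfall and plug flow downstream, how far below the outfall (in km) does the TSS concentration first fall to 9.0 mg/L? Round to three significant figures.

Mass balance: C = (12.40·13.00 + 1.170·231.0) / 13.57 = 431.5/13.57 = 31.80 mg/L.
Set 31.80·exp(−k·t) = 9.0 → t = ln(31.80/9.0)/k = 90870 s = 25.24 h.
Distance = v·t = 1.2·90870 = 109000 m = 109.0 km.

109 km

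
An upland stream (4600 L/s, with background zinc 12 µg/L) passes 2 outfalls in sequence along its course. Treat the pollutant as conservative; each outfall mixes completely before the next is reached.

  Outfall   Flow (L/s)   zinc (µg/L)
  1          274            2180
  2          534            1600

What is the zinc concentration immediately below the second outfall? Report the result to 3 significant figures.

Outfall 1: combined Q = 4874 L/s; C = (4600·12.00 + 274.0·2180)/4874 = 133.9 µg/L.
Outfall 2: combined Q = 5408 L/s; C = (4874·133.9 + 534.0·1600)/5408 = 278.6 µg/L.

279 µg/L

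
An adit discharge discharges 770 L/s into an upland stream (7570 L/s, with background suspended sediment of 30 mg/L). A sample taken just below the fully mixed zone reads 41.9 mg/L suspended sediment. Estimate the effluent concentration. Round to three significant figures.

159 mg/L

Mass balance: 7570·30.00 + 770.0·Cₑ = 8340·41.90
→ Cₑ = (8340·41.90 − 7570·30.00) / 770.0 = 158.9 mg/L.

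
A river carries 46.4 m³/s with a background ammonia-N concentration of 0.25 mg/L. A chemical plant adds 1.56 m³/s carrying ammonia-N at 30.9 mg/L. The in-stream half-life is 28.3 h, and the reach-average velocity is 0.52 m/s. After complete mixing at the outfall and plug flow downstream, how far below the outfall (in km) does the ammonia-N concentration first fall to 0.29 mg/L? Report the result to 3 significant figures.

111 km

Conservation of mass: C = (46.40·0.2500 + 1.560·30.90) / 47.96 = 59.80/47.96 = 1.247 mg/L.
Half-life 28.3 h → k = ln 2 / 28.3 = 0.02449 h⁻¹ = 0.5878 d⁻¹.
Set 1.247·exp(−k·t) = 0.29 → t = ln(1.247/0.29)/k = 214400 s = 59.55 h.
Distance = v·t = 0.52·214400 = 111500 m = 111.5 km.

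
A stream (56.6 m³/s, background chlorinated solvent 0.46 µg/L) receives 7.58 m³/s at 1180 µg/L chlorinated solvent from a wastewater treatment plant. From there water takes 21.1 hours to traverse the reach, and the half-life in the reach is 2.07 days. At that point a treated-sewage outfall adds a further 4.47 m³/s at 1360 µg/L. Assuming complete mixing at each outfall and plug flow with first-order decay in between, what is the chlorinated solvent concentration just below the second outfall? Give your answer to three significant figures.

Mixed concentration C = ΣQC/ΣQ = (56.60·0.4600 + 7.580·1180) / 64.18 = 8970/64.18 = 139.8 µg/L; combined flow 64.18 m³/s.
Half-life 2.07 d → k = ln 2 / 2.07 = 0.3349 d⁻¹.
First-order decay: C = 139.8·exp(−k·t) = 139.8·0.7450 = 104.1 µg/L.
Second outfall: C = (64.18·104.1 + 4.470·1360)/68.65 = 185.9 µg/L.

186 µg/L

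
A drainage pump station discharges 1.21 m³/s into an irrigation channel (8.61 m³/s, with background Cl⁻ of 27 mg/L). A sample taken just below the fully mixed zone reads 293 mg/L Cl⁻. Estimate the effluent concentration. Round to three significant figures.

2190 mg/L

Mass balance: 8.610·27.00 + 1.210·Cₑ = 9.820·293.0
→ Cₑ = (9.820·293.0 − 8.610·27.00) / 1.210 = 2186 mg/L.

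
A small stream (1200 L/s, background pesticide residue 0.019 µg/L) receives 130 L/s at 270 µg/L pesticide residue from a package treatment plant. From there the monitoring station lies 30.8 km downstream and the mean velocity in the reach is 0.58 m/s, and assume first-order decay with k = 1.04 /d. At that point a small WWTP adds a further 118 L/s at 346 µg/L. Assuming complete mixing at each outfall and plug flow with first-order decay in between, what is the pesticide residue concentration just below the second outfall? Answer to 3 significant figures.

41.0 µg/L

Mass balance: C = (1200·0.01900 + 130.0·270.0) / 1330 = 35120/1330 = 26.41 µg/L; combined flow 1330 L/s.
Travel time t = 30.8·1000 / 0.58 = 53100 s = 14.75 h.
After decay, C = 26.41 × e^(−kt) = 26.41 × 0.5277 = 13.94 µg/L.
Second outfall: C = (1330·13.94 + 118.0·346.0)/1448 = 41.00 µg/L.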